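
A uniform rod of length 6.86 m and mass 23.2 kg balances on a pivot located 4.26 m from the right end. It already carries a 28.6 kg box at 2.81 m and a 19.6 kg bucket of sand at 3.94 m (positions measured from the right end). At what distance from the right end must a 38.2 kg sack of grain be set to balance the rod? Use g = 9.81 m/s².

Choose the pivot (at 4.26 m from the right end) as the axis so the support reaction has zero arm there.
Beam weight: 23.2 × 9.81 = 227.6 N down at 3.43 m → arm 0.83 m, τ = 227.6 × 0.83 = 188.9 N·m clockwise.
Box: 28.6 × 9.81 = 280.6 N down at 2.81 m → arm 1.45 m, τ = 280.6 × 1.45 = 406.9 N·m clockwise.
Bucket of sand: 19.6 × 9.81 = 192.3 N down at 3.94 m → arm 0.32 m, τ = 192.3 × 0.32 = 61.54 N·m clockwise.
Net moment of existing loads = 657.3 N·m clockwise.
The sack of grain weighs 38.2 × 9.81 = 374.7 N and must supply an equal counterclockwise moment, so its lever arm about the pivot is 657.3 / 374.7 = 1.75 m.
That puts it at 4.26 + 1.75 = 6.01 m from the right end.

x ≈ 6.01 m from the right end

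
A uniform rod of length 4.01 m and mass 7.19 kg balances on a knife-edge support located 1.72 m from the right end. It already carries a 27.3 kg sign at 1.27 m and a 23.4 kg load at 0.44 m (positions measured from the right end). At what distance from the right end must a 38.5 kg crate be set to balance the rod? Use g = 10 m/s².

Sum moments about the knife-edge support (at 1.72 m from the right end) (the support reaction has zero arm there).
Beam weight: 7.19 × 10 = 71.9 N down at 2.005 m → arm 0.285 m, τ = 71.9 × 0.285 = 20.49 N·m counterclockwise.
Sign: 27.3 × 10 = 273 N down at 1.27 m → arm 0.45 m, τ = 273 × 0.45 = 122.9 N·m clockwise.
Load: 23.4 × 10 = 234 N down at 0.44 m → arm 1.28 m, τ = 234 × 1.28 = 299.5 N·m clockwise.
Net moment of existing loads = 401.9 N·m clockwise.
The crate weighs 38.5 × 10 = 385 N and must supply an equal counterclockwise moment, so its lever arm about the knife-edge support is 401.9 / 385 = 1.04 m.
That puts it at 1.72 + 1.04 = 2.76 m from the right end.

x ≈ 2.76 m from the right end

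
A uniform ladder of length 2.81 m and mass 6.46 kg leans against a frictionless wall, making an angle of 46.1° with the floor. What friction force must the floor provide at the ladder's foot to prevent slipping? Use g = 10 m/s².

Taking torques about the foot of the ladder:
Ladder weight 6.46×10 = 64.6 N acts at 1.405 m along the ladder; its horizontal arm is 1.405·cos46.1° = 0.9742 m → τ = 62.93 N·m clockwise.
Wall normal N acts horizontally at the top; its moment arm is the height L sinθ = 2.81·sin46.1° = 2.025 m, counterclockwise.
For rotational equilibrium, N × 2.025 = 62.93, so N = 31.1 N.
ΣFx = 0: friction at the foot balances the wall's push, so f = N_wall = 31.1 N.

f ≈ 31.1 N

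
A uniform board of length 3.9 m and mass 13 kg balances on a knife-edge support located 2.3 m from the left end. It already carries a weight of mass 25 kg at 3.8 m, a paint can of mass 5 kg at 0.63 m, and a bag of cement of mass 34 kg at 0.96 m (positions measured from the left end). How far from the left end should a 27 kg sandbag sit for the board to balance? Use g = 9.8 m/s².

Sum moments about the knife-edge support (at 2.3 m from the left end) (the support reaction has zero arm there).
Beam weight: 13 × 9.8 = 127.4 N down at 1.95 m → arm 0.35 m, τ = 127.4 × 0.35 = 44.59 N·m counterclockwise.
Weight: 25 × 9.8 = 245 N down at 3.8 m → arm 1.5 m, τ = 245 × 1.5 = 367.5 N·m clockwise.
Paint can: 5 × 9.8 = 49 N down at 0.63 m → arm 1.67 m, τ = 49 × 1.67 = 81.83 N·m counterclockwise.
Bag of cement: 34 × 9.8 = 333.2 N down at 0.96 m → arm 1.34 m, τ = 333.2 × 1.34 = 446.5 N·m counterclockwise.
Net moment of existing loads = 205.4 N·m counterclockwise.
The sandbag weighs 27 × 9.8 = 264.6 N and must supply an equal clockwise moment, so its lever arm about the knife-edge support is 205.4 / 264.6 = 0.776 m.
That puts it at 2.3 + 0.776 = 3.08 m from the left end.

x ≈ 3.08 m from the left end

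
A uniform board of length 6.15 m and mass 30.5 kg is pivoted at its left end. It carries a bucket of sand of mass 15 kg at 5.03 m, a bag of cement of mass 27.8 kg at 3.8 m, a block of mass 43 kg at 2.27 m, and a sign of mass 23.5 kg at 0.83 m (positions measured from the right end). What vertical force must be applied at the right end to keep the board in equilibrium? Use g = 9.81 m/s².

Choose the left end as the axis so the unknown pivot reaction has zero arm there.
Beam weight: 30.5 × 9.81 = 299.2 N down at 3.075 m → arm 3.075 m, τ = 299.2 × 3.075 = 920 N·m clockwise.
Bucket of sand: 15 × 9.81 = 147.2 N down at 5.03 m → arm 1.12 m, τ = 147.2 × 1.12 = 164.9 N·m clockwise.
Bag of cement: 27.8 × 9.81 = 272.7 N down at 3.8 m → arm 2.35 m, τ = 272.7 × 2.35 = 640.8 N·m clockwise.
Block: 43 × 9.81 = 421.8 N down at 2.27 m → arm 3.88 m, τ = 421.8 × 3.88 = 1637 N·m clockwise.
Sign: 23.5 × 9.81 = 230.5 N down at 0.83 m → arm 5.32 m, τ = 230.5 × 5.32 = 1226 N·m clockwise.
Net moment of the loads = 4589 N·m clockwise.
The upward force F acts at the right end, arm 6.15 m, giving F × 6.15 counterclockwise.
Στ = 0 ⇒ F × 6.15 = 4589 ⇒ F = 4589 / 6.15 = 746 N.

F ≈ 746 N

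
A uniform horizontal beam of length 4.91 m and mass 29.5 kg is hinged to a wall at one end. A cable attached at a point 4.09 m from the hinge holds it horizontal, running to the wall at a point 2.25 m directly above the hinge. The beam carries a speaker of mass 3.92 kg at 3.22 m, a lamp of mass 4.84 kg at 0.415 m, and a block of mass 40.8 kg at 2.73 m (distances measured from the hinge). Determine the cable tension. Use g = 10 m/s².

Choose the hinge as the axis so the unknown hinge reaction has zero arm there.
Beam weight: 29.5 × 10 = 295 N down at 2.455 m → arm 2.455 m, τ = 295 × 2.455 = 724.2 N·m clockwise.
Speaker: 3.92 × 10 = 39.2 N down at 3.22 m → arm 3.22 m, τ = 39.2 × 3.22 = 126.2 N·m clockwise.
Lamp: 4.84 × 10 = 48.4 N down at 0.415 m → arm 0.415 m, τ = 48.4 × 0.415 = 20.09 N·m clockwise.
Block: 40.8 × 10 = 408 N down at 2.73 m → arm 2.73 m, τ = 408 × 2.73 = 1114 N·m clockwise.
Total clockwise load moment = 1984 N·m.
The cable tension T acts at 4.09 m; only its component perpendicular to the beam, T sinθ, produces torque. sinθ = h/√(h²+d²) = 2.25/√(2.25²+4.09²) = 0.482.
Στ = 0 ⇒ T × 4.09 × 0.482 = 1984 ⇒ T = 1984 / 1.971 = 1010 N.

T ≈ 1010 N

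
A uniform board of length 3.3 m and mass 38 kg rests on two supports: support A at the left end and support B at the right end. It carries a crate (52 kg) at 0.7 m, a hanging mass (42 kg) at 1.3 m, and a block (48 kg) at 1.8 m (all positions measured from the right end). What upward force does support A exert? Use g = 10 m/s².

R_A ≈ 728 N

Take moments about support B.
Beam weight: 38 × 10 = 380 N down at 1.65 m → arm 1.65 m, τ = 380 × 1.65 = 627 N·m counterclockwise.
Crate: 52 × 10 = 520 N down at 0.7 m → arm 0.7 m, τ = 520 × 0.7 = 364 N·m counterclockwise.
Hanging mass: 42 × 10 = 420 N down at 1.3 m → arm 1.3 m, τ = 420 × 1.3 = 546 N·m counterclockwise.
Block: 48 × 10 = 480 N down at 1.8 m → arm 1.8 m, τ = 480 × 1.8 = 864 N·m counterclockwise.
Net load moment about support B = 2401 N·m counterclockwise.
Reaction R at support A is upward at 3.3 m, arm 3.3 m → moment R × 3.3 clockwise.
Setting net torque to zero: R × 3.3 = 2401 → R = 728 N.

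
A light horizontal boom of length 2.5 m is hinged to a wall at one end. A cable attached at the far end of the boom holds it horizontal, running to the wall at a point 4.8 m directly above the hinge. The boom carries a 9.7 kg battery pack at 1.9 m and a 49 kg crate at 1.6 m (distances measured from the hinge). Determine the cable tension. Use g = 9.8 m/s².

Choose the hinge as the axis so the unknown hinge reaction has zero arm there.
Battery pack: 9.7 × 9.8 = 95.06 N down at 1.9 m → arm 1.9 m, τ = 95.06 × 1.9 = 180.6 N·m clockwise.
Crate: 49 × 9.8 = 480.2 N down at 1.6 m → arm 1.6 m, τ = 480.2 × 1.6 = 768.3 N·m clockwise.
Total clockwise load moment = 948.9 N·m.
The cable tension T acts at 2.5 m; only its component perpendicular to the boom, T sinθ, produces torque. sinθ = h/√(h²+d²) = 4.8/√(4.8²+2.5²) = 0.8869.
Setting net torque to zero: T × 2.5 × 0.8869 = 948.9 → T = 948.9 / 2.217 = 428 N.

T ≈ 428 N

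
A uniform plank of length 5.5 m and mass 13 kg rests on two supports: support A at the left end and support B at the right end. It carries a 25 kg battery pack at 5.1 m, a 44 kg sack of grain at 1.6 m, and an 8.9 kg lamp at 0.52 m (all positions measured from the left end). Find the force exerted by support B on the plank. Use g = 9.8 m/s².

Taking torques about support A:
Beam weight: 13 × 9.8 = 127.4 N down at 2.75 m → arm 2.75 m, τ = 127.4 × 2.75 = 350.4 N·m clockwise.
Battery pack: 25 × 9.8 = 245 N down at 5.1 m → arm 5.1 m, τ = 245 × 5.1 = 1250 N·m clockwise.
Sack of grain: 44 × 9.8 = 431.2 N down at 1.6 m → arm 1.6 m, τ = 431.2 × 1.6 = 689.9 N·m clockwise.
Lamp: 8.9 × 9.8 = 87.22 N down at 0.52 m → arm 0.52 m, τ = 87.22 × 0.52 = 45.35 N·m clockwise.
Net load moment about support A = 2336 N·m clockwise.
Reaction R at support B is upward at 5.5 m, arm 5.5 m → moment R × 5.5 counterclockwise.
Balancing moments: R × 5.5 = 2336, giving R = 425 N.

R_B ≈ 425 N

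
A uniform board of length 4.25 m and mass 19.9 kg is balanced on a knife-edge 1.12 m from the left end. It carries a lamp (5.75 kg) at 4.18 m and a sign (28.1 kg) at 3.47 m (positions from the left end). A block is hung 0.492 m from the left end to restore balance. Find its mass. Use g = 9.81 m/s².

About the knife-edge (at 1.12 m from the left end):
Beam weight: 19.9 × 9.81 = 195.2 N down at 2.125 m → arm 1.005 m, τ = 195.2 × 1.005 = 196.2 N·m clockwise.
Lamp: 5.75 × 9.81 = 56.41 N down at 4.18 m → arm 3.06 m, τ = 56.41 × 3.06 = 172.6 N·m clockwise.
Sign: 28.1 × 9.81 = 275.7 N down at 3.47 m → arm 2.35 m, τ = 275.7 × 2.35 = 647.9 N·m clockwise.
Net moment of known loads = 1017 N·m clockwise.
An unknown mass m at 0.492 m has arm 0.628 m; its moment is m·g·0.628 counterclockwise.
Balancing moments: m × 9.81 × 0.628 = 1017, giving m = 1017 / (9.81 × 0.628) = 165 kg.

m ≈ 165 kg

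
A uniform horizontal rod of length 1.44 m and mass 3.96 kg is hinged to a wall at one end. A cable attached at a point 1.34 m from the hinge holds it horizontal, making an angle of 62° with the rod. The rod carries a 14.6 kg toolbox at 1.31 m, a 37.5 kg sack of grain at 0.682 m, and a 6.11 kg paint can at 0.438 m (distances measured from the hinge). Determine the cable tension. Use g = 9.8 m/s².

T ≈ 416 N

Take moments about the hinge.
Beam weight: 3.96 × 9.8 = 38.81 N down at 0.72 m → arm 0.72 m, τ = 38.81 × 0.72 = 27.94 N·m clockwise.
Toolbox: 14.6 × 9.8 = 143.1 N down at 1.31 m → arm 1.31 m, τ = 143.1 × 1.31 = 187.5 N·m clockwise.
Sack of grain: 37.5 × 9.8 = 367.5 N down at 0.682 m → arm 0.682 m, τ = 367.5 × 0.682 = 250.6 N·m clockwise.
Paint can: 6.11 × 9.8 = 59.88 N down at 0.438 m → arm 0.438 m, τ = 59.88 × 0.438 = 26.23 N·m clockwise.
Total clockwise load moment = 492.3 N·m.
The cable tension T acts at 1.34 m; only its component perpendicular to the rod, T sinθ, produces torque. sin 62° = 0.8829.
Στ = 0 ⇒ T × 1.34 × 0.8829 = 492.3 ⇒ T = 492.3 / 1.183 = 416 N.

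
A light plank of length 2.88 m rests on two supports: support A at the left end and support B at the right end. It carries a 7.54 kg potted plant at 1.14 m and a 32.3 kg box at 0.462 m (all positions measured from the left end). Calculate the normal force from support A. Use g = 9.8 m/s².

R_A ≈ 310 N

Sum moments about support B (its reaction then has zero moment arm).
Potted plant: 7.54 × 9.8 = 73.89 N down at 1.14 m → arm 1.74 m, τ = 73.89 × 1.74 = 128.6 N·m counterclockwise.
Box: 32.3 × 9.8 = 316.5 N down at 0.462 m → arm 2.418 m, τ = 316.5 × 2.418 = 765.3 N·m counterclockwise.
Net load moment about support B = 893.9 N·m counterclockwise.
Reaction R at support A is upward at 0 m, arm 2.88 m → moment R × 2.88 clockwise.
Στ = 0 ⇒ R × 2.88 = 893.9 ⇒ R = 310 N.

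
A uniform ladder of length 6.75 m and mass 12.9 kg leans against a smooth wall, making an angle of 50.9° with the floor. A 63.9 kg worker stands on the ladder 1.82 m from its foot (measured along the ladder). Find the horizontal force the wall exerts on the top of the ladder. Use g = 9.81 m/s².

About the foot of the ladder:
Ladder weight 12.9×9.81 = 126.5 N acts at 3.375 m along the ladder; its horizontal arm is 3.375·cos50.9° = 2.129 m → τ = 269.3 N·m clockwise.
Worker: 63.9×9.81 = 626.9 N at 1.82 m → arm 1.148 m → τ = 719.7 N·m clockwise.
Wall normal N acts horizontally at the top; its moment arm is the height L sinθ = 6.75·sin50.9° = 5.238 m, counterclockwise.
Balancing moments: N × 5.238 = 989, giving N = 189 N.

N_wall ≈ 189 N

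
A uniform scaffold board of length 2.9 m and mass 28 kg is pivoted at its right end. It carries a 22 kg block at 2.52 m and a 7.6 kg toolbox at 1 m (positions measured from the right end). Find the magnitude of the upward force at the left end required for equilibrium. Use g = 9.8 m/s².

Taking torques about the right end:
Beam weight: 28 × 9.8 = 274.4 N down at 1.45 m → arm 1.45 m, τ = 274.4 × 1.45 = 397.9 N·m counterclockwise.
Block: 22 × 9.8 = 215.6 N down at 2.52 m → arm 2.52 m, τ = 215.6 × 2.52 = 543.3 N·m counterclockwise.
Toolbox: 7.6 × 9.8 = 74.48 N down at 1 m → arm 1 m, τ = 74.48 × 1 = 74.48 N·m counterclockwise.
Net moment of the loads = 1016 N·m counterclockwise.
The upward force F acts at the left end, arm 2.9 m, giving F × 2.9 clockwise.
Setting net torque to zero: F × 2.9 = 1016 → F = 1016 / 2.9 = 350 N.

F ≈ 350 N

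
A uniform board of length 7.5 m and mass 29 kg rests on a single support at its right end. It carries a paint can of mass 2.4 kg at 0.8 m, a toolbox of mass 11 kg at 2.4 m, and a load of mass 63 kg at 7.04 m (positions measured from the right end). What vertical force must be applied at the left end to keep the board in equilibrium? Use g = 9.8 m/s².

Take moments about the right end.
Beam weight: 29 × 9.8 = 284.2 N down at 3.75 m → arm 3.75 m, τ = 284.2 × 3.75 = 1066 N·m counterclockwise.
Paint can: 2.4 × 9.8 = 23.52 N down at 0.8 m → arm 0.8 m, τ = 23.52 × 0.8 = 18.82 N·m counterclockwise.
Toolbox: 11 × 9.8 = 107.8 N down at 2.4 m → arm 2.4 m, τ = 107.8 × 2.4 = 258.7 N·m counterclockwise.
Load: 63 × 9.8 = 617.4 N down at 7.04 m → arm 7.04 m, τ = 617.4 × 7.04 = 4346 N·m counterclockwise.
Net moment of the loads = 5690 N·m counterclockwise.
The upward force F acts at the left end, arm 7.5 m, giving F × 7.5 clockwise.
Balancing moments: F × 7.5 = 5690, giving F = 5690 / 7.5 = 759 N.

F ≈ 759 N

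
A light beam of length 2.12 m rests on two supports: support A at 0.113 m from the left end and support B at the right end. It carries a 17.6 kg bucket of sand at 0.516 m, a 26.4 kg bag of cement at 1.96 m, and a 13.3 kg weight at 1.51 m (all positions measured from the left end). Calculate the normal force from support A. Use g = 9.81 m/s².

R_A ≈ 198 N

Taking torques about support B:
Bucket of sand: 17.6 × 9.81 = 172.7 N down at 0.516 m → arm 1.604 m, τ = 172.7 × 1.604 = 277 N·m counterclockwise.
Bag of cement: 26.4 × 9.81 = 259 N down at 1.96 m → arm 0.16 m, τ = 259 × 0.16 = 41.44 N·m counterclockwise.
Weight: 13.3 × 9.81 = 130.5 N down at 1.51 m → arm 0.61 m, τ = 130.5 × 0.61 = 79.61 N·m counterclockwise.
Net load moment about support B = 398.1 N·m counterclockwise.
Reaction R at support A is upward at 0.113 m, arm 2.007 m → moment R × 2.007 clockwise.
Setting net torque to zero: R × 2.007 = 398.1 → R = 198 N.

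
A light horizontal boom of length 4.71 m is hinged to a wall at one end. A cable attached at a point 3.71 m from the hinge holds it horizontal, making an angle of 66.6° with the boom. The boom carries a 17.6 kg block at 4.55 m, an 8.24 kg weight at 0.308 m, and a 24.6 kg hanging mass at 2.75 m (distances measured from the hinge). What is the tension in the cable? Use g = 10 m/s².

Taking torques about the hinge:
Block: 17.6 × 10 = 176 N down at 4.55 m → arm 4.55 m, τ = 176 × 4.55 = 800.8 N·m clockwise.
Weight: 8.24 × 10 = 82.4 N down at 0.308 m → arm 0.308 m, τ = 82.4 × 0.308 = 25.38 N·m clockwise.
Hanging mass: 24.6 × 10 = 246 N down at 2.75 m → arm 2.75 m, τ = 246 × 2.75 = 676.5 N·m clockwise.
Total clockwise load moment = 1503 N·m.
The cable tension T acts at 3.71 m; only its component perpendicular to the boom, T sinθ, produces torque. sin 66.6° = 0.9178.
Setting net torque to zero: T × 3.71 × 0.9178 = 1503 → T = 1503 / 3.405 = 441 N.

T ≈ 441 N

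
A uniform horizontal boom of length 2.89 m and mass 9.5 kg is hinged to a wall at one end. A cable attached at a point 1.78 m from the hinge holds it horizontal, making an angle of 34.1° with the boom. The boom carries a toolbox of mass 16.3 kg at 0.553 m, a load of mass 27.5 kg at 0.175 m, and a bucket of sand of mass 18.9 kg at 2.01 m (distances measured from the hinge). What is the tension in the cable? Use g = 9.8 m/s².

T ≈ 644 N

Choose the hinge as the axis so the unknown hinge reaction has zero arm there.
Beam weight: 9.5 × 9.8 = 93.1 N down at 1.445 m → arm 1.445 m, τ = 93.1 × 1.445 = 134.5 N·m clockwise.
Toolbox: 16.3 × 9.8 = 159.7 N down at 0.553 m → arm 0.553 m, τ = 159.7 × 0.553 = 88.31 N·m clockwise.
Load: 27.5 × 9.8 = 269.5 N down at 0.175 m → arm 0.175 m, τ = 269.5 × 0.175 = 47.16 N·m clockwise.
Bucket of sand: 18.9 × 9.8 = 185.2 N down at 2.01 m → arm 2.01 m, τ = 185.2 × 2.01 = 372.3 N·m clockwise.
Total clockwise load moment = 642.3 N·m.
The cable tension T acts at 1.78 m; only its component perpendicular to the boom, T sinθ, produces torque. sin 34.1° = 0.5606.
Setting net torque to zero: T × 1.78 × 0.5606 = 642.3 → T = 642.3 / 0.9979 = 644 N.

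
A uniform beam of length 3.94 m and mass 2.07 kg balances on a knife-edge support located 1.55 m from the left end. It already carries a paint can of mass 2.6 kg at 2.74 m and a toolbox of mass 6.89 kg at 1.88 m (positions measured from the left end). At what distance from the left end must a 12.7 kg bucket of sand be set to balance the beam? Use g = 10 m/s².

About the knife-edge support (at 1.55 m from the left end):
Beam weight: 2.07 × 10 = 20.7 N down at 1.97 m → arm 0.42 m, τ = 20.7 × 0.42 = 8.694 N·m clockwise.
Paint can: 2.6 × 10 = 26 N down at 2.74 m → arm 1.19 m, τ = 26 × 1.19 = 30.94 N·m clockwise.
Toolbox: 6.89 × 10 = 68.9 N down at 1.88 m → arm 0.33 m, τ = 68.9 × 0.33 = 22.74 N·m clockwise.
Net moment of existing loads = 62.37 N·m clockwise.
The bucket of sand weighs 12.7 × 10 = 127 N and must supply an equal counterclockwise moment, so its lever arm about the knife-edge support is 62.37 / 127 = 0.491 m.
That puts it at 1.55 − 0.491 = 1.06 m from the left end.

x ≈ 1.06 m from the left end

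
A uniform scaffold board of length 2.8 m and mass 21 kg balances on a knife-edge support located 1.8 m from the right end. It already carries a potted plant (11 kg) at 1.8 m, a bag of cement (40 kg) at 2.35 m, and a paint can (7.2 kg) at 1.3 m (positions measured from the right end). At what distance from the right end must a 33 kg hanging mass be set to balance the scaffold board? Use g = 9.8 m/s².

x ≈ 1.5 m from the right end

Choose the knife-edge support (at 1.8 m from the right end) as the axis so the support reaction has zero arm there.
Beam weight: 21 × 9.8 = 205.8 N down at 1.4 m → arm 0.4 m, τ = 205.8 × 0.4 = 82.32 N·m clockwise.
Potted plant: acts at the knife-edge support, moment arm 0 → no torque.
Bag of cement: 40 × 9.8 = 392 N down at 2.35 m → arm 0.55 m, τ = 392 × 0.55 = 215.6 N·m counterclockwise.
Paint can: 7.2 × 9.8 = 70.56 N down at 1.3 m → arm 0.5 m, τ = 70.56 × 0.5 = 35.28 N·m clockwise.
Net moment of existing loads = 98 N·m counterclockwise.
The hanging mass weighs 33 × 9.8 = 323.4 N and must supply an equal clockwise moment, so its lever arm about the knife-edge support is 98 / 323.4 = 0.303 m.
That puts it at 1.8 − 0.303 = 1.5 m from the right end.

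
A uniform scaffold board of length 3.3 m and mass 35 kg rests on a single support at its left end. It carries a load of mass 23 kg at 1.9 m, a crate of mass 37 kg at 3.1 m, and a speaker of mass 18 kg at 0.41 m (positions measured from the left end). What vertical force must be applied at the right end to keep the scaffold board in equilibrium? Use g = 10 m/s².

F ≈ 677 N

Take moments about the left end.
Beam weight: 35 × 10 = 350 N down at 1.65 m → arm 1.65 m, τ = 350 × 1.65 = 577.5 N·m clockwise.
Load: 23 × 10 = 230 N down at 1.9 m → arm 1.9 m, τ = 230 × 1.9 = 437 N·m clockwise.
Crate: 37 × 10 = 370 N down at 3.1 m → arm 3.1 m, τ = 370 × 3.1 = 1147 N·m clockwise.
Speaker: 18 × 10 = 180 N down at 0.41 m → arm 0.41 m, τ = 180 × 0.41 = 73.8 N·m clockwise.
Net moment of the loads = 2235 N·m clockwise.
The upward force F acts at the right end, arm 3.3 m, giving F × 3.3 counterclockwise.
Στ = 0 ⇒ F × 3.3 = 2235 ⇒ F = 2235 / 3.3 = 677 N.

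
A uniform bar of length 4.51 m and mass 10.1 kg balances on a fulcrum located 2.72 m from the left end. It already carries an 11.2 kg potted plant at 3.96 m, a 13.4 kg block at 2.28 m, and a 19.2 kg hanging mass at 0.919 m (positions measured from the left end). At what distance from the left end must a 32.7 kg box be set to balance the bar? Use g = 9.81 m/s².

x ≈ 3.68 m from the left end

About the fulcrum (at 2.72 m from the left end):
Beam weight: 10.1 × 9.81 = 99.08 N down at 2.255 m → arm 0.465 m, τ = 99.08 × 0.465 = 46.07 N·m counterclockwise.
Potted plant: 11.2 × 9.81 = 109.9 N down at 3.96 m → arm 1.24 m, τ = 109.9 × 1.24 = 136.3 N·m clockwise.
Block: 13.4 × 9.81 = 131.5 N down at 2.28 m → arm 0.44 m, τ = 131.5 × 0.44 = 57.86 N·m counterclockwise.
Hanging mass: 19.2 × 9.81 = 188.4 N down at 0.919 m → arm 1.801 m, τ = 188.4 × 1.801 = 339.3 N·m counterclockwise.
Net moment of existing loads = 306.9 N·m counterclockwise.
The box weighs 32.7 × 9.81 = 320.8 N and must supply an equal clockwise moment, so its lever arm about the fulcrum is 306.9 / 320.8 = 0.957 m.
That puts it at 2.72 + 0.957 = 3.68 m from the left end.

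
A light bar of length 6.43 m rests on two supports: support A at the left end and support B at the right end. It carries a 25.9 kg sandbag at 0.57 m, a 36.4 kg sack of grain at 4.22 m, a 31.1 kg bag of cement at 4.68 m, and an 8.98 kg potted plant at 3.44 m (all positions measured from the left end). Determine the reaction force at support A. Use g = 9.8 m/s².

R_A ≈ 478 N

Take moments about support B.
Sandbag: 25.9 × 9.8 = 253.8 N down at 0.57 m → arm 5.86 m, τ = 253.8 × 5.86 = 1487 N·m counterclockwise.
Sack of grain: 36.4 × 9.8 = 356.7 N down at 4.22 m → arm 2.21 m, τ = 356.7 × 2.21 = 788.3 N·m counterclockwise.
Bag of cement: 31.1 × 9.8 = 304.8 N down at 4.68 m → arm 1.75 m, τ = 304.8 × 1.75 = 533.4 N·m counterclockwise.
Potted plant: 8.98 × 9.8 = 88 N down at 3.44 m → arm 2.99 m, τ = 88 × 2.99 = 263.1 N·m counterclockwise.
Net load moment about support B = 3072 N·m counterclockwise.
Reaction R at support A is upward at 0 m, arm 6.43 m → moment R × 6.43 clockwise.
Στ = 0 ⇒ R × 6.43 = 3072 ⇒ R = 478 N.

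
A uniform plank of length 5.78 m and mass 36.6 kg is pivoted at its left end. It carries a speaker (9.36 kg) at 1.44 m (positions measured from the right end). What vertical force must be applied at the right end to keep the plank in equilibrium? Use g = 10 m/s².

About the left end:
Beam weight: 36.6 × 10 = 366 N down at 2.89 m → arm 2.89 m, τ = 366 × 2.89 = 1058 N·m clockwise.
Speaker: 9.36 × 10 = 93.6 N down at 1.44 m → arm 4.34 m, τ = 93.6 × 4.34 = 406.2 N·m clockwise.
Net moment of the loads = 1464 N·m clockwise.
The upward force F acts at the right end, arm 5.78 m, giving F × 5.78 counterclockwise.
Balancing moments: F × 5.78 = 1464, giving F = 1464 / 5.78 = 253 N.

F ≈ 253 N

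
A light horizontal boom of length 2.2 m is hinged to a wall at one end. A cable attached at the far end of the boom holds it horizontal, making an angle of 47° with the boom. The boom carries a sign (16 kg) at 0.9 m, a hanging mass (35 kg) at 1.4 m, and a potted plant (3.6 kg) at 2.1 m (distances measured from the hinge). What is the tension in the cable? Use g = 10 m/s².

T ≈ 441 N

About the hinge:
Sign: 16 × 10 = 160 N down at 0.9 m → arm 0.9 m, τ = 160 × 0.9 = 144 N·m clockwise.
Hanging mass: 35 × 10 = 350 N down at 1.4 m → arm 1.4 m, τ = 350 × 1.4 = 490 N·m clockwise.
Potted plant: 3.6 × 10 = 36 N down at 2.1 m → arm 2.1 m, τ = 36 × 2.1 = 75.6 N·m clockwise.
Total clockwise load moment = 709.6 N·m.
The cable tension T acts at 2.2 m; only its component perpendicular to the boom, T sinθ, produces torque. sin 47° = 0.7314.
For rotational equilibrium, T × 2.2 × 0.7314 = 709.6, so T = 709.6 / 1.609 = 441 N.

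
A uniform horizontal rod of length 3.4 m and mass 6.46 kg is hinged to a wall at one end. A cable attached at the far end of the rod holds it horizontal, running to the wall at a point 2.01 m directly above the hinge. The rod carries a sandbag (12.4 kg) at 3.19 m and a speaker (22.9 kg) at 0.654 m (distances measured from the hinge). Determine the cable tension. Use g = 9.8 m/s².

T ≈ 371 N

Sum moments about the hinge (the unknown hinge reaction has zero arm there).
Beam weight: 6.46 × 9.8 = 63.31 N down at 1.7 m → arm 1.7 m, τ = 63.31 × 1.7 = 107.6 N·m clockwise.
Sandbag: 12.4 × 9.8 = 121.5 N down at 3.19 m → arm 3.19 m, τ = 121.5 × 3.19 = 387.6 N·m clockwise.
Speaker: 22.9 × 9.8 = 224.4 N down at 0.654 m → arm 0.654 m, τ = 224.4 × 0.654 = 146.8 N·m clockwise.
Total clockwise load moment = 642 N·m.
The cable tension T acts at 3.4 m; only its component perpendicular to the rod, T sinθ, produces torque. sinθ = h/√(h²+d²) = 2.01/√(2.01²+3.4²) = 0.5089.
Balancing moments: T × 3.4 × 0.5089 = 642, giving T = 642 / 1.73 = 371 N.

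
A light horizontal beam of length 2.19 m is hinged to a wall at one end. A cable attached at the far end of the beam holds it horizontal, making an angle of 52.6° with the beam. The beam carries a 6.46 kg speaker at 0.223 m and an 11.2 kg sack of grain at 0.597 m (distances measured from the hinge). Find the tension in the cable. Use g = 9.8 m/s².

Taking torques about the hinge:
Speaker: 6.46 × 9.8 = 63.31 N down at 0.223 m → arm 0.223 m, τ = 63.31 × 0.223 = 14.12 N·m clockwise.
Sack of grain: 11.2 × 9.8 = 109.8 N down at 0.597 m → arm 0.597 m, τ = 109.8 × 0.597 = 65.55 N·m clockwise.
Total clockwise load moment = 79.67 N·m.
The cable tension T acts at 2.19 m; only its component perpendicular to the beam, T sinθ, produces torque. sin 52.6° = 0.7944.
Balancing moments: T × 2.19 × 0.7944 = 79.67, giving T = 79.67 / 1.74 = 45.8 N.

T ≈ 45.8 N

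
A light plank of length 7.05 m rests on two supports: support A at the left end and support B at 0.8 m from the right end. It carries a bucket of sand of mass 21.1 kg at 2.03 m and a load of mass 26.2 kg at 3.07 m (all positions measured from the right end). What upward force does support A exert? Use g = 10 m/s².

R_A ≈ 137 N

Taking torques about support B:
Bucket of sand: 21.1 × 10 = 211 N down at 2.03 m → arm 1.23 m, τ = 211 × 1.23 = 259.5 N·m counterclockwise.
Load: 26.2 × 10 = 262 N down at 3.07 m → arm 2.27 m, τ = 262 × 2.27 = 594.7 N·m counterclockwise.
Net load moment about support B = 854.2 N·m counterclockwise.
Reaction R at support A is upward at 7.05 m, arm 6.25 m → moment R × 6.25 clockwise.
Στ = 0 ⇒ R × 6.25 = 854.2 ⇒ R = 137 N.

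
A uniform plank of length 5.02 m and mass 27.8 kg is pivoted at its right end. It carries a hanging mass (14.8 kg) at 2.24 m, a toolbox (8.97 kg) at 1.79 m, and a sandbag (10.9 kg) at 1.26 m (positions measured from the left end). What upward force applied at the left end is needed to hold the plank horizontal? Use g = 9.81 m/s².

F ≈ 353 N

Taking torques about the right end:
Beam weight: 27.8 × 9.81 = 272.7 N down at 2.51 m → arm 2.51 m, τ = 272.7 × 2.51 = 684.5 N·m counterclockwise.
Hanging mass: 14.8 × 9.81 = 145.2 N down at 2.24 m → arm 2.78 m, τ = 145.2 × 2.78 = 403.7 N·m counterclockwise.
Toolbox: 8.97 × 9.81 = 88 N down at 1.79 m → arm 3.23 m, τ = 88 × 3.23 = 284.2 N·m counterclockwise.
Sandbag: 10.9 × 9.81 = 106.9 N down at 1.26 m → arm 3.76 m, τ = 106.9 × 3.76 = 401.9 N·m counterclockwise.
Net moment of the loads = 1774 N·m counterclockwise.
The upward force F acts at the left end, arm 5.02 m, giving F × 5.02 clockwise.
Balancing moments: F × 5.02 = 1774, giving F = 1774 / 5.02 = 353 N.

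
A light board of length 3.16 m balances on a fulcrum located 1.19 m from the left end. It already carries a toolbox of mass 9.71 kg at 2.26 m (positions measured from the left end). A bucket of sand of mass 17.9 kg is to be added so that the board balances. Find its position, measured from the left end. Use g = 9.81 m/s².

Choose the fulcrum (at 1.19 m from the left end) as the axis so the support reaction has zero arm there.
Toolbox: 9.71 × 9.81 = 95.26 N down at 2.26 m → arm 1.07 m, τ = 95.26 × 1.07 = 101.9 N·m clockwise.
Net moment of existing loads = 101.9 N·m clockwise.
The bucket of sand weighs 17.9 × 9.81 = 175.6 N and must supply an equal counterclockwise moment, so its lever arm about the fulcrum is 101.9 / 175.6 = 0.58 m.
That puts it at 1.19 − 0.58 = 0.61 m from the left end.

x ≈ 0.61 m from the left end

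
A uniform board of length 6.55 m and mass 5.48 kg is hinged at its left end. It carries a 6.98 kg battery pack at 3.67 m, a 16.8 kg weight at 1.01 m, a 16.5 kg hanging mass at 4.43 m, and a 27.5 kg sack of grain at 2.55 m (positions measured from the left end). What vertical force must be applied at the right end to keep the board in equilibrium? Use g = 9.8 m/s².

F ≈ 305 N

About the left end:
Beam weight: 5.48 × 9.8 = 53.7 N down at 3.275 m → arm 3.275 m, τ = 53.7 × 3.275 = 175.9 N·m clockwise.
Battery pack: 6.98 × 9.8 = 68.4 N down at 3.67 m → arm 3.67 m, τ = 68.4 × 3.67 = 251 N·m clockwise.
Weight: 16.8 × 9.8 = 164.6 N down at 1.01 m → arm 1.01 m, τ = 164.6 × 1.01 = 166.2 N·m clockwise.
Hanging mass: 16.5 × 9.8 = 161.7 N down at 4.43 m → arm 4.43 m, τ = 161.7 × 4.43 = 716.3 N·m clockwise.
Sack of grain: 27.5 × 9.8 = 269.5 N down at 2.55 m → arm 2.55 m, τ = 269.5 × 2.55 = 687.2 N·m clockwise.
Net moment of the loads = 1997 N·m clockwise.
The upward force F acts at the right end, arm 6.55 m, giving F × 6.55 counterclockwise.
For rotational equilibrium, F × 6.55 = 1997, so F = 1997 / 6.55 = 305 N.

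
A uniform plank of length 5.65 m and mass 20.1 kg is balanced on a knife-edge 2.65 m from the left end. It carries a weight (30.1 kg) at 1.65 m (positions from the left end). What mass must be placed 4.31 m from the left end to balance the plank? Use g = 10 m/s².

m ≈ 16 kg

Taking torques about the knife-edge (at 2.65 m from the left end):
Beam weight: 20.1 × 10 = 201 N down at 2.825 m → arm 0.175 m, τ = 201 × 0.175 = 35.17 N·m clockwise.
Weight: 30.1 × 10 = 301 N down at 1.65 m → arm 1 m, τ = 301 × 1 = 301 N·m counterclockwise.
Net moment of known loads = 265.8 N·m counterclockwise.
An unknown mass m at 4.31 m has arm 1.66 m; its moment is m·g·1.66 clockwise.
Balancing moments: m × 10 × 1.66 = 265.8, giving m = 265.8 / (10 × 1.66) = 16 kg.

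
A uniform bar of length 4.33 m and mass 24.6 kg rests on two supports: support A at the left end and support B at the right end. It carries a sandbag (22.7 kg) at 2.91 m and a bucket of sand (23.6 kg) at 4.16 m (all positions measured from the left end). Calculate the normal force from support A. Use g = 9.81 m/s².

Sum moments about support B (its reaction then has zero moment arm).
Beam weight: 24.6 × 9.81 = 241.3 N down at 2.165 m → arm 2.165 m, τ = 241.3 × 2.165 = 522.4 N·m counterclockwise.
Sandbag: 22.7 × 9.81 = 222.7 N down at 2.91 m → arm 1.42 m, τ = 222.7 × 1.42 = 316.2 N·m counterclockwise.
Bucket of sand: 23.6 × 9.81 = 231.5 N down at 4.16 m → arm 0.17 m, τ = 231.5 × 0.17 = 39.36 N·m counterclockwise.
Net load moment about support B = 878 N·m counterclockwise.
Reaction R at support A is upward at 0 m, arm 4.33 m → moment R × 4.33 clockwise.
Στ = 0 ⇒ R × 4.33 = 878 ⇒ R = 203 N.

R_A ≈ 203 N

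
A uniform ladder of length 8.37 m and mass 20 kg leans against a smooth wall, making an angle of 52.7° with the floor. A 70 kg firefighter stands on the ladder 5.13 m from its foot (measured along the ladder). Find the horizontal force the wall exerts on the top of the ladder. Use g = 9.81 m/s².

Taking torques about the foot of the ladder:
Ladder weight 20×9.81 = 196.2 N acts at 4.185 m along the ladder; its horizontal arm is 4.185·cos52.7° = 2.536 m → τ = 497.6 N·m clockwise.
Firefighter: 70×9.81 = 686.7 N at 5.13 m → arm 3.109 m → τ = 2135 N·m clockwise.
Wall normal N acts horizontally at the top; its moment arm is the height L sinθ = 8.37·sin52.7° = 6.658 m, counterclockwise.
Balancing moments: N × 6.658 = 2633, giving N = 395 N.

N_wall ≈ 395 N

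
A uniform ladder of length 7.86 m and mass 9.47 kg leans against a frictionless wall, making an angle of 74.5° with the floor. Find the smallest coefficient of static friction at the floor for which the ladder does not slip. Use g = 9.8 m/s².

Choose the foot of the ladder as the axis so the floor normal and friction both act there and drop out.
Ladder weight 9.47×9.8 = 92.81 N acts at 3.93 m along the ladder; its horizontal arm is 3.93·cos74.5° = 1.05 m → τ = 97.45 N·m clockwise.
Wall normal N acts horizontally at the top; its moment arm is the height L sinθ = 7.86·sin74.5° = 7.574 m, counterclockwise.
Στ = 0 ⇒ N × 7.574 = 97.45 ⇒ N = 12.87 N.
ΣFx = 0 ⇒ f = N_wall = 12.87 N. ΣFy = 0 ⇒ N_floor = 92.81 N.
μ_min = f / N_floor = 12.87 / 92.81 = 0.139.

μ_min ≈ 0.139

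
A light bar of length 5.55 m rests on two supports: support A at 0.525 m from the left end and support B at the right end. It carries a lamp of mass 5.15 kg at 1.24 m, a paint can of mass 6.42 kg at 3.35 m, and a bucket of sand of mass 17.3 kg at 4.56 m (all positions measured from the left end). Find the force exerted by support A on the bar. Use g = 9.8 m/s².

Take moments about support B.
Lamp: 5.15 × 9.8 = 50.47 N down at 1.24 m → arm 4.31 m, τ = 50.47 × 4.31 = 217.5 N·m counterclockwise.
Paint can: 6.42 × 9.8 = 62.92 N down at 3.35 m → arm 2.2 m, τ = 62.92 × 2.2 = 138.4 N·m counterclockwise.
Bucket of sand: 17.3 × 9.8 = 169.5 N down at 4.56 m → arm 0.99 m, τ = 169.5 × 0.99 = 167.8 N·m counterclockwise.
Net load moment about support B = 523.7 N·m counterclockwise.
Reaction R at support A is upward at 0.525 m, arm 5.025 m → moment R × 5.025 clockwise.
Στ = 0 ⇒ R × 5.025 = 523.7 ⇒ R = 104 N.

R_A ≈ 104 N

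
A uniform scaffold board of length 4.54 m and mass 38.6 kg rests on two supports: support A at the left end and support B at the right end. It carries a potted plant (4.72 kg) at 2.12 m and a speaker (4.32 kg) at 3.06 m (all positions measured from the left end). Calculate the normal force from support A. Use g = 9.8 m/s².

R_A ≈ 228 N

Choose support B as the axis so its reaction then has zero moment arm.
Beam weight: 38.6 × 9.8 = 378.3 N down at 2.27 m → arm 2.27 m, τ = 378.3 × 2.27 = 858.7 N·m counterclockwise.
Potted plant: 4.72 × 9.8 = 46.26 N down at 2.12 m → arm 2.42 m, τ = 46.26 × 2.42 = 111.9 N·m counterclockwise.
Speaker: 4.32 × 9.8 = 42.34 N down at 3.06 m → arm 1.48 m, τ = 42.34 × 1.48 = 62.66 N·m counterclockwise.
Net load moment about support B = 1033 N·m counterclockwise.
Reaction R at support A is upward at 0 m, arm 4.54 m → moment R × 4.54 clockwise.
Setting net torque to zero: R × 4.54 = 1033 → R = 228 N.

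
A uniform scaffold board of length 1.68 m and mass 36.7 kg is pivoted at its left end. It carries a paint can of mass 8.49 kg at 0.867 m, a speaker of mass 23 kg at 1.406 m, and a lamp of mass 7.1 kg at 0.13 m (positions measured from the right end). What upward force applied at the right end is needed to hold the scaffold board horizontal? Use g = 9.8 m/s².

F ≈ 321 N

Choose the left end as the axis so the unknown pivot reaction has zero arm there.
Beam weight: 36.7 × 9.8 = 359.7 N down at 0.84 m → arm 0.84 m, τ = 359.7 × 0.84 = 302.1 N·m clockwise.
Paint can: 8.49 × 9.8 = 83.2 N down at 0.867 m → arm 0.813 m, τ = 83.2 × 0.813 = 67.64 N·m clockwise.
Speaker: 23 × 9.8 = 225.4 N down at 1.406 m → arm 0.274 m, τ = 225.4 × 0.274 = 61.76 N·m clockwise.
Lamp: 7.1 × 9.8 = 69.58 N down at 0.13 m → arm 1.55 m, τ = 69.58 × 1.55 = 107.8 N·m clockwise.
Net moment of the loads = 539.3 N·m clockwise.
The upward force F acts at the right end, arm 1.68 m, giving F × 1.68 counterclockwise.
Στ = 0 ⇒ F × 1.68 = 539.3 ⇒ F = 539.3 / 1.68 = 321 N.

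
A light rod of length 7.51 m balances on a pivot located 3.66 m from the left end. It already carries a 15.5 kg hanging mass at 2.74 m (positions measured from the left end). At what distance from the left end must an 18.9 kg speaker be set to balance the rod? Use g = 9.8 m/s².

x ≈ 4.41 m from the left end

Taking torques about the pivot (at 3.66 m from the left end):
Hanging mass: 15.5 × 9.8 = 151.9 N down at 2.74 m → arm 0.92 m, τ = 151.9 × 0.92 = 139.7 N·m counterclockwise.
Net moment of existing loads = 139.7 N·m counterclockwise.
The speaker weighs 18.9 × 9.8 = 185.2 N and must supply an equal clockwise moment, so its lever arm about the pivot is 139.7 / 185.2 = 0.754 m.
That puts it at 3.66 + 0.754 = 4.41 m from the left end.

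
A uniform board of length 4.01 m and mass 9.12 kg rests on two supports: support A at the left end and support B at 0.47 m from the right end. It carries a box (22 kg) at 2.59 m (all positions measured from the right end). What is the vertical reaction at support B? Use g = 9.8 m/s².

Take moments about support A.
Beam weight: 9.12 × 9.8 = 89.38 N down at 2.005 m → arm 2.005 m, τ = 89.38 × 2.005 = 179.2 N·m clockwise.
Box: 22 × 9.8 = 215.6 N down at 2.59 m → arm 1.42 m, τ = 215.6 × 1.42 = 306.2 N·m clockwise.
Net load moment about support A = 485.4 N·m clockwise.
Reaction R at support B is upward at 0.47 m, arm 3.54 m → moment R × 3.54 counterclockwise.
Setting net torque to zero: R × 3.54 = 485.4 → R = 137 N.

R_B ≈ 137 N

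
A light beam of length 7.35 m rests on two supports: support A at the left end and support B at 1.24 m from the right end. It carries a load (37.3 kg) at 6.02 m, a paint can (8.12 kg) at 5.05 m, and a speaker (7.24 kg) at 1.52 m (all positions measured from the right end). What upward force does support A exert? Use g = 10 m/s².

R_A ≈ 346 N

Take moments about support B.
Load: 37.3 × 10 = 373 N down at 6.02 m → arm 4.78 m, τ = 373 × 4.78 = 1783 N·m counterclockwise.
Paint can: 8.12 × 10 = 81.2 N down at 5.05 m → arm 3.81 m, τ = 81.2 × 3.81 = 309.4 N·m counterclockwise.
Speaker: 7.24 × 10 = 72.4 N down at 1.52 m → arm 0.28 m, τ = 72.4 × 0.28 = 20.27 N·m counterclockwise.
Net load moment about support B = 2113 N·m counterclockwise.
Reaction R at support A is upward at 7.35 m, arm 6.11 m → moment R × 6.11 clockwise.
Balancing moments: R × 6.11 = 2113, giving R = 346 N.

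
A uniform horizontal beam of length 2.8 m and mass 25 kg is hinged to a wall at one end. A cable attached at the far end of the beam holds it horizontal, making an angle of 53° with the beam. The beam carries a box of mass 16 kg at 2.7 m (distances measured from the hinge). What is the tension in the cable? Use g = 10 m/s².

Taking torques about the hinge:
Beam weight: 25 × 10 = 250 N down at 1.4 m → arm 1.4 m, τ = 250 × 1.4 = 350 N·m clockwise.
Box: 16 × 10 = 160 N down at 2.7 m → arm 2.7 m, τ = 160 × 2.7 = 432 N·m clockwise.
Total clockwise load moment = 782 N·m.
The cable tension T acts at 2.8 m; only its component perpendicular to the beam, T sinθ, produces torque. sin 53° = 0.7986.
Balancing moments: T × 2.8 × 0.7986 = 782, giving T = 782 / 2.236 = 350 N.

T ≈ 350 N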